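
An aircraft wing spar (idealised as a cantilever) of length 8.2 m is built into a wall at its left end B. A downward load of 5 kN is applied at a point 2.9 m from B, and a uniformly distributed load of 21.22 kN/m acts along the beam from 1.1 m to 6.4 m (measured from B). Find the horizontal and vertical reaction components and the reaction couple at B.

Resultant of the distributed load: 21.22 × 5.3 = 112.466 kN at 3.75 m from B.
ΣF_x = 0: B_x = 0.
ΣF_y = 0: B_y − 5 − 21.22·5.3 = 0 → B_y = 117.5 kN.
ΣM about B: M_B − 5·2.9 − (21.22·5.3)·3.75 = 0 → M_B = 436.2 kN·m.

B_x = 0, B_y = 117.5 kN, M_B = 436.2 kN·m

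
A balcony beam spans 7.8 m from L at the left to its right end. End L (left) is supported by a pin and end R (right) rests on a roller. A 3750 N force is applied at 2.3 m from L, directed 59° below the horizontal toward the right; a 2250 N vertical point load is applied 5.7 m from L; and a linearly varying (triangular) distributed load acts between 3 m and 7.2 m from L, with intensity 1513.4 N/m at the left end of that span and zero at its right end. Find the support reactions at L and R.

L_x = -1931 N, L_y = 4258 N, R_y = 4385 N

Resultant of the triangular load: ½ × 1513.4 × 4.2 = 3178.14 N, acting at 4.4 m from L (one-third of the span from the peak).
Taking moments about L: R_y·7.8 − 3750·sin59°·2.3 − 2250·5.7 − (½·1513.4·4.2)·4.4 = 0 → R_y = 34201.9/7.8 = 4384.86 ≈ 4385 N.
ΣF_y = 0: L_y + 4384.86 − 3750·sin59° − 2250 − ½·1513.4·4.2 = 0 → L_y = 4258 N.
ΣF_x = 0: L_x + 3750·cos59° = 0 → L_x = -1931 N.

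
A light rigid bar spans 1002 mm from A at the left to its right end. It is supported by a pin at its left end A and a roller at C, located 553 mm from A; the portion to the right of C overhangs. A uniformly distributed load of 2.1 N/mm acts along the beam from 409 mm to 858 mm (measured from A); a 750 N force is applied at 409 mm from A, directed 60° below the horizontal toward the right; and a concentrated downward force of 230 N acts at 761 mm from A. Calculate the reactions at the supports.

A_x = -375.0 N, A_y = -54.63 N, C_y = 1877 N

Resultant of the distributed load: 2.1 × 449 = 942.9 N at 633.5 mm from A.
ΣM about A: C_y·553 − (2.1·449)·633.5 − 750·sin60°·409 − 230·761 = 0 → C_y = 1038010/553 = 1877.05 ≈ 1877 N.
ΣF_y = 0: A_y + 1877.05 − 2.1·449 − 750·sin60° − 230 = 0 → A_y = -54.63 N.
ΣF_x = 0: A_x + 750·cos60° = 0 → A_x = -375.0 N.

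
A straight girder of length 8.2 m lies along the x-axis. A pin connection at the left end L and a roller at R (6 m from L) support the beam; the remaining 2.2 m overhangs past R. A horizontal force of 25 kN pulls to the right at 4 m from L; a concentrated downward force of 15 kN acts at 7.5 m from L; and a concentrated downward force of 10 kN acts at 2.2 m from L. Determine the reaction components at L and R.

Taking moments about L: R_y·6 − 15·7.5 − 10·2.2 = 0 → R_y = 134.5/6 = 22.4167 ≈ 22.42 kN.
ΣF_y = 0: L_y + 22.4167 − 15 − 10 = 0 → L_y = 2.583 kN.
ΣF_x = 0: L_x + 25 = 0 → L_x = -25.00 kN.

L_x = -25.00 kN, L_y = 2.583 kN, R_y = 22.42 kN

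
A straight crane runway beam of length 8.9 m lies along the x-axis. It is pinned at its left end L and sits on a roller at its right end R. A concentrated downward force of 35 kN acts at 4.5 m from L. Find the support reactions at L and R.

Moments about L: R_y·8.9 − 35·4.5 = 0 → R_y = 157.5/8.9 = 17.6966 ≈ 17.70 kN.
ΣF_y = 0: L_y + 17.6966 − 35 = 0 → L_y = 17.30 kN.
ΣF_x = 0: no horizontal applied forces, so L_x = 0.

L_x = 0, L_y = 17.30 kN, R_y = 17.70 kN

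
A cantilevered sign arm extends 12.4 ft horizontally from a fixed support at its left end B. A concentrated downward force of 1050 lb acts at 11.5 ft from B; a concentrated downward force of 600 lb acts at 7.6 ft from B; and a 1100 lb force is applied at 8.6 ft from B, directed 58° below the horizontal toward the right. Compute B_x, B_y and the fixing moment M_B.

B_x = -582.9 lb, B_y = 2583 lb, M_B = 24660 lb·ft

ΣF_x = 0: B_x + 1100·cos58° = 0 → B_x = -582.9 lb.
ΣF_y = 0: B_y − 1050 − 600 − 1100·sin58° = 0 → B_y = 2583 lb.
ΣM about B: M_B − 1050·11.5 − 600·7.6 − 1100·sin58°·8.6 = 0 → M_B = 24660 lb·ft.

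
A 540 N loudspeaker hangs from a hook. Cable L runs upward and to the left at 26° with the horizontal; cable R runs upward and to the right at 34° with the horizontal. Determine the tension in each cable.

ΣF_x = 0: −T_L·cos26° + T_R·cos34° = 0 → T_R = 1.08414·T_L.
ΣF_y = 0: T_L·sin26° + T_R·sin34° = 540.
Substitute: T_L·(0.438371 + 1.08414·0.559193) = 540 → T_L = 516.937 ≈ 516.9 N.
Then T_R = 1.08414 × 516.937 = 560.4 N.

T_L = 516.9 N, T_R = 560.4 N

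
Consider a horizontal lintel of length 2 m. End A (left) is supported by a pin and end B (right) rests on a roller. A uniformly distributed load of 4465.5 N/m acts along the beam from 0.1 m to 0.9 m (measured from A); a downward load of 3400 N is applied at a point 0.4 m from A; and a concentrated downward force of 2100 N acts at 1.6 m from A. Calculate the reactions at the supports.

Resultant of the distributed load: 4465.5 × 0.8 = 3572.4 N at 0.5 m from A.
ΣM about A: B_y·2 − (4465.5·0.8)·0.5 − 3400·0.4 − 2100·1.6 = 0 → B_y = 6506.2/2 = 3253.1 ≈ 3253 N.
ΣF_y = 0: A_y + 3253.1 − 4465.5·0.8 − 3400 − 2100 = 0 → A_y = 5819 N.
ΣF_x = 0: no horizontal applied forces, so A_x = 0.

A_x = 0, A_y = 5819 N, B_y = 3253 N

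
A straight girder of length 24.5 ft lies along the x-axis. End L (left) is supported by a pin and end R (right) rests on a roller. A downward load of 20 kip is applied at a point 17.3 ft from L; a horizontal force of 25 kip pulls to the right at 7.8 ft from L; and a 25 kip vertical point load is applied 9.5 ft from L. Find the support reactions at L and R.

L_x = -25.00 kip, L_y = 21.18 kip, R_y = 23.82 kip

Moments about L: R_y·24.5 − 20·17.3 − 25·9.5 = 0 → R_y = 583.5/24.5 = 23.8163 ≈ 23.82 kip.
ΣF_y = 0: L_y + 23.8163 − 20 − 25 = 0 → L_y = 21.18 kip.
ΣF_x = 0: L_x + 25 = 0 → L_x = -25.00 kip.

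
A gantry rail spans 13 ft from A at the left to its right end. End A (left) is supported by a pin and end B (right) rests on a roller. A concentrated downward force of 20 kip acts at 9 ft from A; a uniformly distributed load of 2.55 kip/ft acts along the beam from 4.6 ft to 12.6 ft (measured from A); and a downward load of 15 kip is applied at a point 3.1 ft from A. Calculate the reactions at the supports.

Resultant of the distributed load: 2.55 × 8 = 20.4 kip at 8.6 ft from A.
Moments about A: B_y·13 − 20·9 − (2.55·8)·8.6 − 15·3.1 = 0 → B_y = 401.94/13 = 30.9185 ≈ 30.92 kip.
ΣF_y = 0: A_y + 30.9185 − 20 − 2.55·8 − 15 = 0 → A_y = 24.48 kip.
ΣF_x = 0: no horizontal applied forces, so A_x = 0.

A_x = 0, A_y = 24.48 kip, B_y = 30.92 kip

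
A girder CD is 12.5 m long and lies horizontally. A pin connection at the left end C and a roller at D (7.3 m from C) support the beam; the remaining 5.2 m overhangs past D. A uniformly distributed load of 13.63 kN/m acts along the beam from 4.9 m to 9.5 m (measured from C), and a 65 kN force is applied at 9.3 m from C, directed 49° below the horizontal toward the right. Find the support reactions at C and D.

Resultant of the distributed load: 13.63 × 4.6 = 62.698 kN at 7.2 m from C.
Taking moments about C: D_y·7.3 − (13.63·4.6)·7.2 − 65·sin49°·9.3 = 0 → D_y = 907.648/7.3 = 124.335 ≈ 124.3 kN.
ΣF_y = 0: C_y + 124.335 − 13.63·4.6 − 65·sin49° = 0 → C_y = -12.58 kN.
ΣF_x = 0: C_x + 65·cos49° = 0 → C_x = -42.64 kN.

C_x = -42.64 kN, C_y = -12.58 kN, D_y = 124.3 kN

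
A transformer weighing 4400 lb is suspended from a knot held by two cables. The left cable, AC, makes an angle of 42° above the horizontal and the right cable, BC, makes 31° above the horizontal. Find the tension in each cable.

ΣF_x = 0: −T_AC·cos42° + T_BC·cos31° = 0 → T_BC = 0.866978·T_AC.
ΣF_y = 0: T_AC·sin42° + T_BC·sin31° = 4400.
Substitute: T_AC·(0.669131 + 0.866978·0.515038) = 4400 → T_AC = 3943.86 ≈ 3944 lb.
Then T_BC = 0.866978 × 3943.86 = 3419 lb.

T_AC = 3944 lb, T_BC = 3419 lb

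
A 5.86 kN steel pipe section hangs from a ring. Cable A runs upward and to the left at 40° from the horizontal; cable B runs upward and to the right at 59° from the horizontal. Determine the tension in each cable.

T_A = 3.056 kN, T_B = 4.545 kN

ΣF_x = 0: −T_A·cos40° + T_B·cos59° = 0 → T_B = 1.48735·T_A.
ΣF_y = 0: T_A·sin40° + T_B·sin59° = 5.86.
Substitute: T_A·(0.642788 + 1.48735·0.857167) = 5.86 → T_A = 3.05575 ≈ 3.056 kN.
Then T_B = 1.48735 × 3.05575 = 4.545 kN.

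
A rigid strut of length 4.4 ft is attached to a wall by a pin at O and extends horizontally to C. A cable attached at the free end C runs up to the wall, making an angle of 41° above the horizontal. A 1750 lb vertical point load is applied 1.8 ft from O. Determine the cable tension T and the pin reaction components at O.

T = 1091 lb, O_x = 823.6 lb, O_y = 1034 lb

ΣM about O: T·sin41°·4.4 − 1750·1.8 = 0 → T = 3150/(4.4·0.656059) = 1091.23 ≈ 1091 lb.
ΣF_x = 0: O_x − T·cos41° = 0 → O_x = 1091.23 × 0.75471 = 823.6 lb.
ΣF_y = 0: O_y + T·sin41° − 1750 = 0 → O_y = 1750 − 1091.23 × 0.656059 = 1034 lb.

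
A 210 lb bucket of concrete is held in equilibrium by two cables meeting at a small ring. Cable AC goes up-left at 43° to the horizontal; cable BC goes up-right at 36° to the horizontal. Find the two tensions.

ΣF_x = 0: −T_AC·cos43° + T_BC·cos36° = 0 → T_BC = 0.904003·T_AC.
ΣF_y = 0: T_AC·sin43° + T_BC·sin36° = 210.
Substitute: T_AC·(0.681998 + 0.904003·0.587785) = 210 → T_AC = 173.073 ≈ 173.1 lb.
Then T_BC = 0.904003 × 173.073 = 156.5 lb.

T_AC = 173.1 lb, T_BC = 156.5 lb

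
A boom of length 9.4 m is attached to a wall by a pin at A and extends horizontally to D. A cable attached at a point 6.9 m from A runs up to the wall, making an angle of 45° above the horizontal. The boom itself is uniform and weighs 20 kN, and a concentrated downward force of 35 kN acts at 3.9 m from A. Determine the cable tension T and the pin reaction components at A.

ΣM about A: T·sin45°·6.9 − 20·4.7 − 35·3.9 = 0 → T = 230.5/(6.9·0.707107) = 47.2429 ≈ 47.24 kN.
ΣF_x = 0: A_x − T·cos45° = 0 → A_x = 47.2429 × 0.707107 = 33.41 kN.
ΣF_y = 0: A_y + T·sin45° − 20 − 35 = 0 → A_y = 55 − 47.2429 × 0.707107 = 21.59 kN.

T = 47.24 kN, A_x = 33.41 kN, A_y = 21.59 kN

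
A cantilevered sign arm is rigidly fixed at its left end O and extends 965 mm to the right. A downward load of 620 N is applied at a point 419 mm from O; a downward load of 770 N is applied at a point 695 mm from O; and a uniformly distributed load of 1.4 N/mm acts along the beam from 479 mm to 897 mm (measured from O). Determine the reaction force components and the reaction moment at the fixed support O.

O_x = 0, O_y = 1975 N, M_O = 1198000 N·mm

Resultant of the distributed load: 1.4 × 418 = 585.2 N at 688 mm from O.
ΣF_x = 0: O_x = 0.
ΣF_y = 0: O_y − 620 − 770 − 1.4·418 = 0 → O_y = 1975 N.
ΣM about O: M_O − 620·419 − 770·695 − (1.4·418)·688 = 0 → M_O = 1198000 N·mm.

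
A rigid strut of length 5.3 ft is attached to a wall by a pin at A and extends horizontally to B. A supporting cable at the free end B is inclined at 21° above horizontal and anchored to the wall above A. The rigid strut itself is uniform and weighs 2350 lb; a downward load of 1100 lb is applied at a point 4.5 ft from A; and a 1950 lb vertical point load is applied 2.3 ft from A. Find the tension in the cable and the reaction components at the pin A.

ΣM about A: T·sin21°·5.3 − 2350·2.65 − 1100·4.5 − 1950·2.3 = 0 → T = 15662.5/(5.3·0.358368) = 8246.24 ≈ 8246 lb.
ΣF_x = 0: A_x − T·cos21° = 0 → A_x = 8246.24 × 0.93358 = 7699 lb.
ΣF_y = 0: A_y + T·sin21° − 2350 − 1100 − 1950 = 0 → A_y = 5400 − 8246.24 × 0.358368 = 2445 lb.

T = 8246 lb, A_x = 7699 lb, A_y = 2445 lb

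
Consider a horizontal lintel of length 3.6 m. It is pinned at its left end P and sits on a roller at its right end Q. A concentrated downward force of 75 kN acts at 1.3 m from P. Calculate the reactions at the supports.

ΣM about P: Q_y·3.6 − 75·1.3 = 0 → Q_y = 97.5/3.6 = 27.0833 ≈ 27.08 kN.
ΣF_y = 0: P_y + 27.0833 − 75 = 0 → P_y = 47.92 kN.
ΣF_x = 0: no horizontal applied forces, so P_x = 0.

P_x = 0, P_y = 47.92 kN, Q_y = 27.08 kN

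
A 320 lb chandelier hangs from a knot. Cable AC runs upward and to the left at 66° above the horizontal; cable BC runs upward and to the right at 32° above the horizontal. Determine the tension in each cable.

T_AC = 274.0 lb, T_BC = 131.4 lb

ΣF_x = 0: −T_AC·cos66° + T_BC·cos32° = 0 → T_BC = 0.479615·T_AC.
ΣF_y = 0: T_AC·sin66° + T_BC·sin32° = 320.
Substitute: T_AC·(0.913545 + 0.479615·0.529919) = 320 → T_AC = 274.042 ≈ 274.0 lb.
Then T_BC = 0.479615 × 274.042 = 131.4 lb.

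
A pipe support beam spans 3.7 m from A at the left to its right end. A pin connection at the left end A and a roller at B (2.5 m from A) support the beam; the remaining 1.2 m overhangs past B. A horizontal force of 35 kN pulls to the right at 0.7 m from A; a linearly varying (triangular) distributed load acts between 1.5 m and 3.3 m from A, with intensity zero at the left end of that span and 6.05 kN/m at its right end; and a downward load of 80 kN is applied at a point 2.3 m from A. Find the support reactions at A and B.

Resultant of the triangular load: ½ × 6.05 × 1.8 = 5.445 kN, acting at 2.7 m from A (one-third of the span from the peak).
Taking moments about A: B_y·2.5 − (½·6.05·1.8)·2.7 − 80·2.3 = 0 → B_y = 198.7015/2.5 = 79.4806 ≈ 79.48 kN.
ΣF_y = 0: A_y + 79.4806 − ½·6.05·1.8 − 80 = 0 → A_y = 5.964 kN.
ΣF_x = 0: A_x + 35 = 0 → A_x = -35.00 kN.

A_x = -35.00 kN, A_y = 5.964 kN, B_y = 79.48 kN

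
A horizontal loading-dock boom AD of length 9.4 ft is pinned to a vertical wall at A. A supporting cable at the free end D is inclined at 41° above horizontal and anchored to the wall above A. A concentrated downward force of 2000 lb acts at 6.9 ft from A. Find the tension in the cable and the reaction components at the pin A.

T = 2238 lb, A_x = 1689 lb, A_y = 531.9 lb

ΣM about A: T·sin41°·9.4 − 2000·6.9 = 0 → T = 13800/(9.4·0.656059) = 2237.73 ≈ 2238 lb.
ΣF_x = 0: A_x − T·cos41° = 0 → A_x = 2237.73 × 0.75471 = 1689 lb.
ΣF_y = 0: A_y + T·sin41° − 2000 = 0 → A_y = 2000 − 2237.73 × 0.656059 = 531.9 lb.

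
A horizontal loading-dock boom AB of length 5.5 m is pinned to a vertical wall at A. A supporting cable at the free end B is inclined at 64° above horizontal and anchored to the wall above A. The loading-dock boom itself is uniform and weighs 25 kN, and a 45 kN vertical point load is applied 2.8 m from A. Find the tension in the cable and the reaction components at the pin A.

T = 39.40 kN, A_x = 17.27 kN, A_y = 34.59 kN

ΣM about A: T·sin64°·5.5 − 25·2.75 − 45·2.8 = 0 → T = 194.75/(5.5·0.898794) = 39.3962 ≈ 39.40 kN.
ΣF_x = 0: A_x − T·cos64° = 0 → A_x = 39.3962 × 0.438371 = 17.27 kN.
ΣF_y = 0: A_y + T·sin64° − 25 − 45 = 0 → A_y = 70 − 39.3962 × 0.898794 = 34.59 kN.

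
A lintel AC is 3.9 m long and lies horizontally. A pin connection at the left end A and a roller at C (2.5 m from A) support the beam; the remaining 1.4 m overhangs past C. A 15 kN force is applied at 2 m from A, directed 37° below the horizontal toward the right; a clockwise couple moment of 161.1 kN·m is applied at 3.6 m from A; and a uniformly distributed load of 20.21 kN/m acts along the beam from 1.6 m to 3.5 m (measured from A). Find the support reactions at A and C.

Resultant of the distributed load: 20.21 × 1.9 = 38.399 kN at 2.55 m from A.
Moments about A: C_y·2.5 − 15·sin37°·2 − 161.1 − (20.21·1.9)·2.55 = 0 → C_y = 277.072/2.5 = 110.829 ≈ 110.8 kN.
ΣF_y = 0: A_y + 110.829 − 15·sin37° − 20.21·1.9 = 0 → A_y = -63.40 kN.
ΣF_x = 0: A_x + 15·cos37° = 0 → A_x = -11.98 kN.

A_x = -11.98 kN, A_y = -63.40 kN, C_y = 110.8 kN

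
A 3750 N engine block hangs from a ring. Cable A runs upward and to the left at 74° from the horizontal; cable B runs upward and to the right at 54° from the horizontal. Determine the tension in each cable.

T_A = 2797 N, T_B = 1312 N

ΣF_x = 0: −T_A·cos74° + T_B·cos54° = 0 → T_B = 0.468942·T_A.
ΣF_y = 0: T_A·sin74° + T_B·sin54° = 3750.
Substitute: T_A·(0.961262 + 0.468942·0.809017) = 3750 → T_A = 2797.16 ≈ 2797 N.
Then T_B = 0.468942 × 2797.16 = 1312 N.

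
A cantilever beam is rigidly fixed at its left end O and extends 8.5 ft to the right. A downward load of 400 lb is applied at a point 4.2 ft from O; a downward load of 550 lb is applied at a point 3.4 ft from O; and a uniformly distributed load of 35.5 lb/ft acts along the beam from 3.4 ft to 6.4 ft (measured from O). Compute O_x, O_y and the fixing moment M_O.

O_x = 0, O_y = 1056 lb, M_O = 4072 lb·ft

Resultant of the distributed load: 35.5 × 3 = 106.5 lb at 4.9 ft from O.
ΣF_x = 0: O_x = 0.
ΣF_y = 0: O_y − 400 − 550 − 35.5·3 = 0 → O_y = 1056 lb.
ΣM about O: M_O − 400·4.2 − 550·3.4 − (35.5·3)·4.9 = 0 → M_O = 4072 lb·ft.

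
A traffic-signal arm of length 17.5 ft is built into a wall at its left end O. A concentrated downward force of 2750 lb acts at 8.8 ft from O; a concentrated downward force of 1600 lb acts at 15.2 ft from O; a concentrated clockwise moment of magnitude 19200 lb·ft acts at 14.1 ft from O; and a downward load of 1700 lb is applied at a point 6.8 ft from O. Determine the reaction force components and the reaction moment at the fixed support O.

ΣF_x = 0: O_x = 0.
ΣF_y = 0: O_y − 2750 − 1600 − 1700 = 0 → O_y = 6050 lb.
ΣM about O: M_O − 2750·8.8 − 1600·15.2 − 19200 − 1700·6.8 = 0 → M_O = 79280 lb·ft.

O_x = 0, O_y = 6050 lb, M_O = 79280 lb·ft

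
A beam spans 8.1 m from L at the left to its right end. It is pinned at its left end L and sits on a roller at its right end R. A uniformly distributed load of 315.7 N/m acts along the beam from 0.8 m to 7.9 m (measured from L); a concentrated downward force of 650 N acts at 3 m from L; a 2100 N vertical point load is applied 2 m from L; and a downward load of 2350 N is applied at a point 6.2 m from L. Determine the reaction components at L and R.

L_x = 0, L_y = 3580 N, R_y = 3762 N

Resultant of the distributed load: 315.7 × 7.1 = 2241.47 N at 4.35 m from L.
Taking moments about L: R_y·8.1 − (315.7·7.1)·4.35 − 650·3 − 2100·2 − 2350·6.2 = 0 → R_y = 30470.3945/8.1 = 3761.78 ≈ 3762 N.
ΣF_y = 0: L_y + 3761.78 − 315.7·7.1 − 650 − 2100 − 2350 = 0 → L_y = 3580 N.
ΣF_x = 0: no horizontal applied forces, so L_x = 0.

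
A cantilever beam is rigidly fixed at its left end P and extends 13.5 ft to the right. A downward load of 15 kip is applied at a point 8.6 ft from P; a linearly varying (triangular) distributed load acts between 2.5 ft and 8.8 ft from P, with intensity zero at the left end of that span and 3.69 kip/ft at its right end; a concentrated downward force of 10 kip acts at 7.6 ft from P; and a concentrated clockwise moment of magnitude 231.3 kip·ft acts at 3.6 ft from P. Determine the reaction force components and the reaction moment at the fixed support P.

P_x = 0, P_y = 36.62 kip, M_P = 514.2 kip·ft

Resultant of the triangular load: ½ × 3.69 × 6.3 = 11.6235 kip, acting at 6.7 ft from P (one-third of the span from the peak).
ΣF_x = 0: P_x = 0.
ΣF_y = 0: P_y − 15 − ½·3.69·6.3 − 10 = 0 → P_y = 36.62 kip.
ΣM about P: M_P − 15·8.6 − (½·3.69·6.3)·6.7 − 10·7.6 − 231.3 = 0 → M_P = 514.2 kip·ft.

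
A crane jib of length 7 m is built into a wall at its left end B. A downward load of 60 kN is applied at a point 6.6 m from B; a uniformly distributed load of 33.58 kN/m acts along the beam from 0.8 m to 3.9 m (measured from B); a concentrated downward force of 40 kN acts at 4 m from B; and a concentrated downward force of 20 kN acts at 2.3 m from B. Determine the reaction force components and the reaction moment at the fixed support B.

Resultant of the distributed load: 33.58 × 3.1 = 104.098 kN at 2.35 m from B.
ΣF_x = 0: B_x = 0.
ΣF_y = 0: B_y − 60 − 33.58·3.1 − 40 − 20 = 0 → B_y = 224.1 kN.
ΣM about B: M_B − 60·6.6 − (33.58·3.1)·2.35 − 40·4 − 20·2.3 = 0 → M_B = 846.6 kN·m.

B_x = 0, B_y = 224.1 kN, M_B = 846.6 kN·m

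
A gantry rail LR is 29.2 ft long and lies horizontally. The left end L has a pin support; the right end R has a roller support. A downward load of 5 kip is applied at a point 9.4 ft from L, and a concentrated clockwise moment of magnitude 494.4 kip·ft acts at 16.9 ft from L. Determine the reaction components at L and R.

L_x = 0, L_y = -13.54 kip, R_y = 18.54 kip

Moments about L: R_y·29.2 − 5·9.4 − 494.4 = 0 → R_y = 541.4/29.2 = 18.5411 ≈ 18.54 kip.
ΣF_y = 0: L_y + 18.5411 − 5 = 0 → L_y = -13.54 kip.
ΣF_x = 0: no horizontal applied forces, so L_x = 0.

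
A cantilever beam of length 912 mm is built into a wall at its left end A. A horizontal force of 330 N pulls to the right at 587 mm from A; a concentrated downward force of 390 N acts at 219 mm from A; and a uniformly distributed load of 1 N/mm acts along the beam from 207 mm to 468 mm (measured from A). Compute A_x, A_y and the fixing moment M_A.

Resultant of the distributed load: 1 × 261 = 261 N at 337.5 mm from A.
ΣF_x = 0: A_x + 330 = 0 → A_x = -330.0 N.
ΣF_y = 0: A_y − 390 − 1·261 = 0 → A_y = 651.0 N.
ΣM about A: M_A − 390·219 − (1·261)·337.5 = 0 → M_A = 173500 N·mm.

A_x = -330.0 N, A_y = 651.0 N, M_A = 173500 N·mm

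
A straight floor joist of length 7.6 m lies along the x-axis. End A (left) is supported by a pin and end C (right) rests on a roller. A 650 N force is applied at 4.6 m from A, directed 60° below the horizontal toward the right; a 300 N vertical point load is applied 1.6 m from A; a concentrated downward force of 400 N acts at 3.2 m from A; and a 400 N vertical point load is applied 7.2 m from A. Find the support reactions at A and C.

Moments about A: C_y·7.6 − 650·sin60°·4.6 − 300·1.6 − 400·3.2 − 400·7.2 = 0 → C_y = 7229.42/7.6 = 951.239 ≈ 951.2 N.
ΣF_y = 0: A_y + 951.239 − 650·sin60° − 300 − 400 − 400 = 0 → A_y = 711.7 N.
ΣF_x = 0: A_x + 650·cos60° = 0 → A_x = -325.0 N.

A_x = -325.0 N, A_y = 711.7 N, C_y = 951.2 N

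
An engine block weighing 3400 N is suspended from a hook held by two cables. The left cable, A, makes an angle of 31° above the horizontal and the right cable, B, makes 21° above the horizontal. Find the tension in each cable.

T_A = 4028 N, T_B = 3698 N

ΣF_x = 0: −T_A·cos31° + T_B·cos21° = 0 → T_B = 0.91815·T_A.
ΣF_y = 0: T_A·sin31° + T_B·sin21° = 3400.
Substitute: T_A·(0.515038 + 0.91815·0.358368) = 3400 → T_A = 4028.08 ≈ 4028 N.
Then T_B = 0.91815 × 4028.08 = 3698 N.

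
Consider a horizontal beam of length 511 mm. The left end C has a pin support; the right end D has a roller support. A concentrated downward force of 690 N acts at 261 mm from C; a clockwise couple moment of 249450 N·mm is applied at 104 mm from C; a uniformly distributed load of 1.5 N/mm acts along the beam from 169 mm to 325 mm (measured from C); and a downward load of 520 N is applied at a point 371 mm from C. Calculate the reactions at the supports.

Resultant of the distributed load: 1.5 × 156 = 234 N at 247 mm from C.
Taking moments about C: D_y·511 − 690·261 − 249450 − (1.5·156)·247 − 520·371 = 0 → D_y = 680258/511 = 1331.23 ≈ 1331 N.
ΣF_y = 0: C_y + 1331.23 − 690 − 1.5·156 − 520 = 0 → C_y = 112.8 N.
ΣF_x = 0: no horizontal applied forces, so C_x = 0.

C_x = 0, C_y = 112.8 N, D_y = 1331 N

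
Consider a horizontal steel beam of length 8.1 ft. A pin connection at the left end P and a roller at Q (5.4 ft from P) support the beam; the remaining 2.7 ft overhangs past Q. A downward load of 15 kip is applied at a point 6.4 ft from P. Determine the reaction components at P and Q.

ΣM about P: Q_y·5.4 − 15·6.4 = 0 → Q_y = 96/5.4 = 17.7778 ≈ 17.78 kip.
ΣF_y = 0: P_y + 17.7778 − 15 = 0 → P_y = -2.778 kip.
ΣF_x = 0: no horizontal applied forces, so P_x = 0.

P_x = 0, P_y = -2.778 kip, Q_y = 17.78 kip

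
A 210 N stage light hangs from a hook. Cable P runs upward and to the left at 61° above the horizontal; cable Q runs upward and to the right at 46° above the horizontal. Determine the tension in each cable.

ΣF_x = 0: −T_P·cos61° + T_Q·cos46° = 0 → T_Q = 0.697911·T_P.
ΣF_y = 0: T_P·sin61° + T_Q·sin46° = 210.
Substitute: T_P·(0.87462 + 0.697911·0.71934) = 210 → T_P = 152.544 ≈ 152.5 N.
Then T_Q = 0.697911 × 152.544 = 106.5 N.

T_P = 152.5 N, T_Q = 106.5 N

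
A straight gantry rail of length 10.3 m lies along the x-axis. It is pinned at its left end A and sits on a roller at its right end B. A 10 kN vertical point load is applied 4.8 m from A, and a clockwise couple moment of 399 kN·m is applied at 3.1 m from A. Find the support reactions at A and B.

Taking moments about A: B_y·10.3 − 10·4.8 − 399 = 0 → B_y = 447/10.3 = 43.3981 ≈ 43.40 kN.
ΣF_y = 0: A_y + 43.3981 − 10 = 0 → A_y = -33.40 kN.
ΣF_x = 0: no horizontal applied forces, so A_x = 0.

A_x = 0, A_y = -33.40 kN, B_y = 43.40 kN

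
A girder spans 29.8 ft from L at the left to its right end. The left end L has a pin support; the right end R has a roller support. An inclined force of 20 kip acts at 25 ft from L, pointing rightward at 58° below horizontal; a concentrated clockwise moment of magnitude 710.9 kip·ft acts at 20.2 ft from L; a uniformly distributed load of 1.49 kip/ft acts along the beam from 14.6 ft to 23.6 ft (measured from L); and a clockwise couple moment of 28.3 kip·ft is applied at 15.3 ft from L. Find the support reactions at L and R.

L_x = -10.60 kip, L_y = -17.26 kip, R_y = 47.63 kip

Resultant of the distributed load: 1.49 × 9 = 13.41 kip at 19.1 ft from L.
Moments about L: R_y·29.8 − 20·sin58°·25 − 710.9 − (1.49·9)·19.1 − 28.3 = 0 → R_y = 1419.36/29.8 = 47.6295 ≈ 47.63 kip.
ΣF_y = 0: L_y + 47.6295 − 20·sin58° − 1.49·9 = 0 → L_y = -17.26 kip.
ΣF_x = 0: L_x + 20·cos58° = 0 → L_x = -10.60 kip.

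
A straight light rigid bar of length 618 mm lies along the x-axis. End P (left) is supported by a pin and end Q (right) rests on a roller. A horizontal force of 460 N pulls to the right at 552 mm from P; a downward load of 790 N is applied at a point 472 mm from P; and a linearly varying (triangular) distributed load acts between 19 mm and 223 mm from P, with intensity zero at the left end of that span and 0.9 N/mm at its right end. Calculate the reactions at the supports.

P_x = -460.0 N, P_y = 255.4 N, Q_y = 626.4 N

Resultant of the triangular load: ½ × 0.9 × 204 = 91.8 N, acting at 155 mm from P (one-third of the span from the peak).
Taking moments about P: Q_y·618 − 790·472 − (½·0.9·204)·155 = 0 → Q_y = 387109/618 = 626.39 ≈ 626.4 N.
ΣF_y = 0: P_y + 626.39 − 790 − ½·0.9·204 = 0 → P_y = 255.4 N.
ΣF_x = 0: P_x + 460 = 0 → P_x = -460.0 N.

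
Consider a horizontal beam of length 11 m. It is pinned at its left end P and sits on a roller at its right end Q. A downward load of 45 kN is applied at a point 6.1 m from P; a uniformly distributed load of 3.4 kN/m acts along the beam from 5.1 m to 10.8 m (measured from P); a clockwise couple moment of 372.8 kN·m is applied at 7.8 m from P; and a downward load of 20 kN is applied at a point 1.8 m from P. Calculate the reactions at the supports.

P_x = 0, P_y = 8.255 kN, Q_y = 76.12 kN

Resultant of the distributed load: 3.4 × 5.7 = 19.38 kN at 7.95 m from P.
Moments about P: Q_y·11 − 45·6.1 − (3.4·5.7)·7.95 − 372.8 − 20·1.8 = 0 → Q_y = 837.371/11 = 76.1246 ≈ 76.12 kN.
ΣF_y = 0: P_y + 76.1246 − 45 − 3.4·5.7 − 20 = 0 → P_y = 8.255 kN.
ΣF_x = 0: no horizontal applied forces, so P_x = 0.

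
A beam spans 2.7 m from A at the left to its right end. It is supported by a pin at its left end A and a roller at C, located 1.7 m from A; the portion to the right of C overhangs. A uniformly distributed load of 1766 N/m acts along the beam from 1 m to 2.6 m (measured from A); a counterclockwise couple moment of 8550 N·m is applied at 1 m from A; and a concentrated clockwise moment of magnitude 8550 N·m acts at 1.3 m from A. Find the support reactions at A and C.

Resultant of the distributed load: 1766 × 1.6 = 2825.6 N at 1.8 m from A.
ΣM about A: C_y·1.7 − (1766·1.6)·1.8 + 8550 − 8550 = 0 → C_y = 5086.08/1.7 = 2991.81 ≈ 2992 N.
ΣF_y = 0: A_y + 2991.81 − 1766·1.6 = 0 → A_y = -166.2 N.
ΣF_x = 0: no horizontal applied forces, so A_x = 0.

A_x = 0, A_y = -166.2 N, C_y = 2992 N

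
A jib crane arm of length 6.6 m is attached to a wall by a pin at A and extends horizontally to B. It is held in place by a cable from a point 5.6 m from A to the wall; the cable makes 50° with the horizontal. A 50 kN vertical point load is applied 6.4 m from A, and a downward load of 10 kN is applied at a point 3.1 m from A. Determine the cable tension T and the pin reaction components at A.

T = 81.82 kN, A_x = 52.59 kN, A_y = -2.679 kN

ΣM about A: T·sin50°·5.6 − 50·6.4 − 10·3.1 = 0 → T = 351/(5.6·0.766044) = 81.8211 ≈ 81.82 kN.
ΣF_x = 0: A_x − T·cos50° = 0 → A_x = 81.8211 × 0.642788 = 52.59 kN.
ΣF_y = 0: A_y + T·sin50° − 50 − 10 = 0 → A_y = 60 − 81.8211 × 0.766044 = -2.679 kN.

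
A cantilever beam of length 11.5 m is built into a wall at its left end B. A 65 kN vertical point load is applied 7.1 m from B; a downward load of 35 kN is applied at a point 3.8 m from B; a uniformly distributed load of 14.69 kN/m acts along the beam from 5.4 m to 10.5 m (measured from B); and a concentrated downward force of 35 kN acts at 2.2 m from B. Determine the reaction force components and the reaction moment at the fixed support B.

B_x = 0, B_y = 209.9 kN, M_B = 1267 kN·m

Resultant of the distributed load: 14.69 × 5.1 = 74.919 kN at 7.95 m from B.
ΣF_x = 0: B_x = 0.
ΣF_y = 0: B_y − 65 − 35 − 14.69·5.1 − 35 = 0 → B_y = 209.9 kN.
ΣM about B: M_B − 65·7.1 − 35·3.8 − (14.69·5.1)·7.95 − 35·2.2 = 0 → M_B = 1267 kN·m.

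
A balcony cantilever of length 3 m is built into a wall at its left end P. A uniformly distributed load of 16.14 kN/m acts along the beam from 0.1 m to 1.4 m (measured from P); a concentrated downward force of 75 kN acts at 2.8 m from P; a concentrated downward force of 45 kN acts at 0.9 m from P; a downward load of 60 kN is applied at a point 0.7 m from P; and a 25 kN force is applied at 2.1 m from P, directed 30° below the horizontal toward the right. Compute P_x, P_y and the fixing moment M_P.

P_x = -21.65 kN, P_y = 213.5 kN, M_P = 334.5 kN·m

Resultant of the distributed load: 16.14 × 1.3 = 20.982 kN at 0.75 m from P.
ΣF_x = 0: P_x + 25·cos30° = 0 → P_x = -21.65 kN.
ΣF_y = 0: P_y − 16.14·1.3 − 75 − 45 − 60 − 25·sin30° = 0 → P_y = 213.5 kN.
ΣM about P: M_P − (16.14·1.3)·0.75 − 75·2.8 − 45·0.9 − 60·0.7 − 25·sin30°·2.1 = 0 → M_P = 334.5 kN·m.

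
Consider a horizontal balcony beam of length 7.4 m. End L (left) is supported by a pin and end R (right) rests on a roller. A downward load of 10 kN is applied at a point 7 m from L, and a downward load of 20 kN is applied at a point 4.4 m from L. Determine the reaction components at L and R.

L_x = 0, L_y = 8.649 kN, R_y = 21.35 kN

ΣM about L: R_y·7.4 − 10·7 − 20·4.4 = 0 → R_y = 158/7.4 = 21.3514 ≈ 21.35 kN.
ΣF_y = 0: L_y + 21.3514 − 10 − 20 = 0 → L_y = 8.649 kN.
ΣF_x = 0: no horizontal applied forces, so L_x = 0.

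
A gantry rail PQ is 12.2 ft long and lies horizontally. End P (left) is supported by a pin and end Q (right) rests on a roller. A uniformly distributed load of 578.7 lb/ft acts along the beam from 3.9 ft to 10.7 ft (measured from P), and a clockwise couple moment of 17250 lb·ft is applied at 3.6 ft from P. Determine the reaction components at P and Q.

P_x = 0, P_y = 166.6 lb, Q_y = 3769 lb

Resultant of the distributed load: 578.7 × 6.8 = 3935.16 lb at 7.3 ft from P.
Taking moments about P: Q_y·12.2 − (578.7·6.8)·7.3 − 17250 = 0 → Q_y = 45976.668/12.2 = 3768.58 ≈ 3769 lb.
ΣF_y = 0: P_y + 3768.58 − 578.7·6.8 = 0 → P_y = 166.6 lb.
ΣF_x = 0: no horizontal applied forces, so P_x = 0.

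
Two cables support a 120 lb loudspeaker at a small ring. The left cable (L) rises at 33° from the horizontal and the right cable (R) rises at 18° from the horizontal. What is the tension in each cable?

ΣF_x = 0: −T_L·cos33° + T_R·cos18° = 0 → T_R = 0.88183·T_L.
ΣF_y = 0: T_L·sin33° + T_R·sin18° = 120.
Substitute: T_L·(0.544639 + 0.88183·0.309017) = 120 → T_L = 146.854 ≈ 146.9 lb.
Then T_R = 0.88183 × 146.854 = 129.5 lb.

T_L = 146.9 lb, T_R = 129.5 lb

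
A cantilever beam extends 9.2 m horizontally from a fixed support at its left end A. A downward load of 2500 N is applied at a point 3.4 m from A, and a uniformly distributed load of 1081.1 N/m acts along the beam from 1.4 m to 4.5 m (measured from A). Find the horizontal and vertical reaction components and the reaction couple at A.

A_x = 0, A_y = 5851 N, M_A = 18390 N·m

Resultant of the distributed load: 1081.1 × 3.1 = 3351.41 N at 2.95 m from A.
ΣF_x = 0: A_x = 0.
ΣF_y = 0: A_y − 2500 − 1081.1·3.1 = 0 → A_y = 5851 N.
ΣM about A: M_A − 2500·3.4 − (1081.1·3.1)·2.95 = 0 → M_A = 18390 N·m.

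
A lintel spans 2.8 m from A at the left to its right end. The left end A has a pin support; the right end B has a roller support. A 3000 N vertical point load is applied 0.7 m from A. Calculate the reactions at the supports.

Moments about A: B_y·2.8 − 3000·0.7 = 0 → B_y = 2100/2.8 = 750.0 N.
ΣF_y = 0: A_y + 750 − 3000 = 0 → A_y = 2250 N.
ΣF_x = 0: no horizontal applied forces, so A_x = 0.

A_x = 0, A_y = 2250 N, B_y = 750.0 N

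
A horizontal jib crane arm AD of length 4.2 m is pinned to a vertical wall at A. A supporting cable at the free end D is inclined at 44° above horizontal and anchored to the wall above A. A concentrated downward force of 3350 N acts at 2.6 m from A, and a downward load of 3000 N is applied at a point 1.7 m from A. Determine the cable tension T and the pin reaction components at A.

ΣM about A: T·sin44°·4.2 − 3350·2.6 − 3000·1.7 = 0 → T = 13810/(4.2·0.694658) = 4733.4 ≈ 4733 N.
ΣF_x = 0: A_x − T·cos44° = 0 → A_x = 4733.4 × 0.71934 = 3405 N.
ΣF_y = 0: A_y + T·sin44° − 3350 − 3000 = 0 → A_y = 6350 − 4733.4 × 0.694658 = 3062 N.

T = 4733 N, A_x = 3405 N, A_y = 3062 N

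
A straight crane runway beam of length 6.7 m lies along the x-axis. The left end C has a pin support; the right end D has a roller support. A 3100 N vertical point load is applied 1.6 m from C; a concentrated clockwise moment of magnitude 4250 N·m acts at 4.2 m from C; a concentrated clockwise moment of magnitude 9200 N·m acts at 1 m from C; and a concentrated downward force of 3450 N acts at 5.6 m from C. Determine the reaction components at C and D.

C_x = 0, C_y = 918.7 N, D_y = 5631 N

ΣM about C: D_y·6.7 − 3100·1.6 − 4250 − 9200 − 3450·5.6 = 0 → D_y = 37730/6.7 = 5631.34 ≈ 5631 N.
ΣF_y = 0: C_y + 5631.34 − 3100 − 3450 = 0 → C_y = 918.7 N.
ΣF_x = 0: no horizontal applied forces, so C_x = 0.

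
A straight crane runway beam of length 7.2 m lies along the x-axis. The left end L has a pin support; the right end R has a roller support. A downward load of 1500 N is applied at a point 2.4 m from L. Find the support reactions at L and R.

L_x = 0, L_y = 1000 N, R_y = 500.0 N

Taking moments about L: R_y·7.2 − 1500·2.4 = 0 → R_y = 3600/7.2 = 500.0 N.
ΣF_y = 0: L_y + 500 − 1500 = 0 → L_y = 1000 N.
ΣF_x = 0: no horizontal applied forces, so L_x = 0.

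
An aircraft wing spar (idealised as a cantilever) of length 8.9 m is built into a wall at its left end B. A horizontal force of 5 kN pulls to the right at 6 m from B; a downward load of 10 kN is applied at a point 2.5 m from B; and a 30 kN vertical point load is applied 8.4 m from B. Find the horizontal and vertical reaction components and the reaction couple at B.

B_x = -5.000 kN, B_y = 40.00 kN, M_B = 277.0 kN·m

ΣF_x = 0: B_x + 5 = 0 → B_x = -5.000 kN.
ΣF_y = 0: B_y − 10 − 30 = 0 → B_y = 40.00 kN.
ΣM about B: M_B − 10·2.5 − 30·8.4 = 0 → M_B = 277.0 kN·m.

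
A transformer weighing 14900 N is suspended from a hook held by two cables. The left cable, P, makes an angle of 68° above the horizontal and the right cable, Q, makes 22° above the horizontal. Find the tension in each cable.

ΣF_x = 0: −T_P·cos68° + T_Q·cos22° = 0 → T_Q = 0.404026·T_P.
ΣF_y = 0: T_P·sin68° + T_Q·sin22° = 14900.
Substitute: T_P·(0.927184 + 0.404026·0.374607) = 14900 → T_P = 13815 ≈ 13820 N.
Then T_Q = 0.404026 × 13815 = 5582 N.

T_P = 13820 N, T_Q = 5582 N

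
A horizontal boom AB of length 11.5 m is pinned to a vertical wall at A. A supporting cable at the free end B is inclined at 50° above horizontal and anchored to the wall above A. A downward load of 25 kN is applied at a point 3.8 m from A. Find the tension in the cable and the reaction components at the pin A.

ΣM about A: T·sin50°·11.5 − 25·3.8 = 0 → T = 95/(11.5·0.766044) = 10.7838 ≈ 10.78 kN.
ΣF_x = 0: A_x − T·cos50° = 0 → A_x = 10.7838 × 0.642788 = 6.932 kN.
ΣF_y = 0: A_y + T·sin50° − 25 = 0 → A_y = 25 − 10.7838 × 0.766044 = 16.74 kN.

T = 10.78 kN, A_x = 6.932 kN, A_y = 16.74 kN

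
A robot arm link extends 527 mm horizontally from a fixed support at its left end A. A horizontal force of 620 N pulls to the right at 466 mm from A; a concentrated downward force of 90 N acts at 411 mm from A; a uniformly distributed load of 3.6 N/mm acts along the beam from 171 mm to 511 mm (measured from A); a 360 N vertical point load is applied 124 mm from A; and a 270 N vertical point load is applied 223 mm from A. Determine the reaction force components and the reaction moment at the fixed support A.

A_x = -620.0 N, A_y = 1944 N, M_A = 559200 N·mm

Resultant of the distributed load: 3.6 × 340 = 1224 N at 341 mm from A.
ΣF_x = 0: A_x + 620 = 0 → A_x = -620.0 N.
ΣF_y = 0: A_y − 90 − 3.6·340 − 360 − 270 = 0 → A_y = 1944 N.
ΣM about A: M_A − 90·411 − (3.6·340)·341 − 360·124 − 270·223 = 0 → M_A = 559200 N·mm.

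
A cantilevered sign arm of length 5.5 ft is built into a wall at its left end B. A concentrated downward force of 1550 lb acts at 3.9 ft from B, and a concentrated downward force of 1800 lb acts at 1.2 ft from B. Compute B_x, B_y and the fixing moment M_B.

B_x = 0, B_y = 3350 lb, M_B = 8205 lb·ft

ΣF_x = 0: B_x = 0.
ΣF_y = 0: B_y − 1550 − 1800 = 0 → B_y = 3350 lb.
ΣM about B: M_B − 1550·3.9 − 1800·1.2 = 0 → M_B = 8205 lb·ft.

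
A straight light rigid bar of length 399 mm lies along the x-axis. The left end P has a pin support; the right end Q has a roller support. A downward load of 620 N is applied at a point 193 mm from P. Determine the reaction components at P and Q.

P_x = 0, P_y = 320.1 N, Q_y = 299.9 N

ΣM about P: Q_y·399 − 620·193 = 0 → Q_y = 119660/399 = 299.9 N.
ΣF_y = 0: P_y + 299.9 − 620 = 0 → P_y = 320.1 N.
ΣF_x = 0: no horizontal applied forces, so P_x = 0.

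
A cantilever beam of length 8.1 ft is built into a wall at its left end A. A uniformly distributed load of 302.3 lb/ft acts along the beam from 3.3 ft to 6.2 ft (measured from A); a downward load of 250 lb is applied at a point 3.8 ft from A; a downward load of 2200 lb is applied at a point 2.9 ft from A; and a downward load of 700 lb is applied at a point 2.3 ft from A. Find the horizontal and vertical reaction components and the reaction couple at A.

Resultant of the distributed load: 302.3 × 2.9 = 876.67 lb at 4.75 ft from A.
ΣF_x = 0: A_x = 0.
ΣF_y = 0: A_y − 302.3·2.9 − 250 − 2200 − 700 = 0 → A_y = 4027 lb.
ΣM about A: M_A − (302.3·2.9)·4.75 − 250·3.8 − 2200·2.9 − 700·2.3 = 0 → M_A = 13100 lb·ft.

A_x = 0, A_y = 4027 lb, M_A = 13100 lb·ft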